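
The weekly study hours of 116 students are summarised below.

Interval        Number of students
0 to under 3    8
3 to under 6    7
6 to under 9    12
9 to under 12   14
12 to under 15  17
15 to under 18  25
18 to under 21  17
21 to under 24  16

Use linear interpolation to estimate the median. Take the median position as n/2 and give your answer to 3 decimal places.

Cumulative frequencies: 8, 15, 27, 41, 58, 83, 100, 116
n = 116; position = n/2 = 58.
This falls in the class 12 to under 15: L = 12, F = 41, f = 17, h = 3.
Median ≈ 12 + ((58 − 41) / 17) × 3 = 15.0000

15.000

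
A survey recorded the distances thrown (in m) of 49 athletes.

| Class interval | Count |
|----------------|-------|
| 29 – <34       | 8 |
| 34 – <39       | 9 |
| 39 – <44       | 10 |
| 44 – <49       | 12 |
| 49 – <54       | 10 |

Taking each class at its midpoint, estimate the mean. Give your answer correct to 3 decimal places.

42.214

Midpoints: 31.5, 36.5, 41.5, 46.5, 51.5
Σfm = 8×31.5 + 9×36.5 + 10×41.5 + 12×46.5 + 10×51.5 = 2068.5
n = Σf = 49
Mean = 2068.5 / 49 = 42.2143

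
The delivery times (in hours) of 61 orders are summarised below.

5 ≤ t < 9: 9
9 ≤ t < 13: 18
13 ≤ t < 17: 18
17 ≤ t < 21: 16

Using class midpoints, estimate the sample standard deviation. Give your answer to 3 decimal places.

4.113

Midpoints: 7, 11, 15, 19
n = 61, Σfm = 835, mean = 13.6885
Σfm² = 12445
Σf(m − x̄)² = Σfm² − (Σfm)²/n = 12445 − 835²/61 = 1015.0820
Sample variance = 1015.0820 / 60 = 16.9180
Standard deviation = √16.9180 = 4.1132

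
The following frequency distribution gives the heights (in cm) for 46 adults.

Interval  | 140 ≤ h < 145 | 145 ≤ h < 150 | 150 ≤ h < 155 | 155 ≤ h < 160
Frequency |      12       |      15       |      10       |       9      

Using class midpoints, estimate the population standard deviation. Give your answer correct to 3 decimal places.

Midpoints: 142.5, 147.5, 152.5, 157.5
n = 46, Σfm = 6865, mean = 149.2391
Σfm² = 1025837.5
Σf(m − x̄)² = Σfm² − (Σfm)²/n = 1025837.5 − 6865²/46 = 1310.8696
Population variance = 1310.8696 / 46 = 28.4972
Standard deviation = √28.4972 = 5.3383

5.338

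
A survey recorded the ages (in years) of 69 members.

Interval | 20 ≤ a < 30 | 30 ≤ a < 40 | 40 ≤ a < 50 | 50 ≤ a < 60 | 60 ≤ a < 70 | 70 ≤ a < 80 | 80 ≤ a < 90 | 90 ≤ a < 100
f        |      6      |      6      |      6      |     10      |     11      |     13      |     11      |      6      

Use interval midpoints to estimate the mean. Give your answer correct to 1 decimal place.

63.4

Midpoints: 25, 35, 45, 55, 65, 75, 85, 95
Σfm = 6×25 + 6×35 + 6×45 + 10×55 + 11×65 + 13×75 + 11×85 + 6×95 = 4375
n = Σf = 69
Mean = 4375 / 69 = 63.4058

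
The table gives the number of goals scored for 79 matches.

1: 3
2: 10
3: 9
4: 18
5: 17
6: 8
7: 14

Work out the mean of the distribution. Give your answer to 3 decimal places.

Values: 1, 2, 3, 4, 5, 6, 7
Σfx = 3×1 + 10×2 + 9×3 + 18×4 + 17×5 + 8×6 + 14×7 = 353
n = Σf = 79
Mean = 353 / 79 = 4.4684

4.468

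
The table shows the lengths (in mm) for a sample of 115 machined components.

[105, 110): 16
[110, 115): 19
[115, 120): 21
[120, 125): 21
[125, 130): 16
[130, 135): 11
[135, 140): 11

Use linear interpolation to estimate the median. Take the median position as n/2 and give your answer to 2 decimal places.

Cumulative frequencies: 16, 35, 56, 77, 93, 104, 115
n = 115; position = n/2 = 57.5.
This falls in the class [120, 125): L = 120, F = 56, f = 21, h = 5.
Median ≈ 120 + ((57.5 − 56) / 21) × 5 = 120.3571

120.36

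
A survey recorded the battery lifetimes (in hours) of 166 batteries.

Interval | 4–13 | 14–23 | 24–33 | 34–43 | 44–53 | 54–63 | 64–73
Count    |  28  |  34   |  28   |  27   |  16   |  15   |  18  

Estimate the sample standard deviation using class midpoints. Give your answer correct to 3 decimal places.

19.313

Midpoints: 8.5, 18.5, 28.5, 38.5, 48.5, 58.5, 68.5
n = 166, Σfm = 5591, mean = 33.6807
Σfm² = 249853.5
Σf(m − x̄)² = Σfm² − (Σfm)²/n = 249853.5 − 5591²/166 = 61544.5783
Sample variance = 61544.5783 / 165 = 372.9974
Standard deviation = √372.9974 = 19.3131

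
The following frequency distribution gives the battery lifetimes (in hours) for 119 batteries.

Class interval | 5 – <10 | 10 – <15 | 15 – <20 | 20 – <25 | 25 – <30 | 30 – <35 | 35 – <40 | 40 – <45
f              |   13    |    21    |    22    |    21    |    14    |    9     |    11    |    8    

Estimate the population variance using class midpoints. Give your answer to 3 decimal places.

104.978

Midpoints: 7.5, 12.5, 17.5, 22.5, 27.5, 32.5, 37.5, 42.5
n = 119, Σfm = 2647.5, mean = 22.2479
Σfm² = 71393.75
Σf(m − x̄)² = Σfm² − (Σfm)²/n = 71393.75 − 2647.5²/119 = 12492.4370
Population variance = 12492.4370 / 119 = 104.9785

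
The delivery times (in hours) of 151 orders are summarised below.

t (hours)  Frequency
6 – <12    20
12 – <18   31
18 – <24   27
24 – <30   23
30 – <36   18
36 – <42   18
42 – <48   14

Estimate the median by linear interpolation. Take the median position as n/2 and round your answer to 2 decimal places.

23.44

Cumulative frequencies: 20, 51, 78, 101, 119, 137, 151
n = 151; position = n/2 = 75.5.
This falls in the class 18 – <24: L = 18, F = 51, f = 27, h = 6.
Median ≈ 18 + ((75.5 − 51) / 27) × 6 = 23.4444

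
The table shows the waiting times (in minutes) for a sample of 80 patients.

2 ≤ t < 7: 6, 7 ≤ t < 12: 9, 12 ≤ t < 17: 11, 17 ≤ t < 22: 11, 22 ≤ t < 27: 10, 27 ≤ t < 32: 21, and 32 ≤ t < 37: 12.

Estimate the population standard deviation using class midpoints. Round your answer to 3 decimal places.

Midpoints: 4.5, 9.5, 14.5, 19.5, 24.5, 29.5, 34.5
n = 80, Σfm = 1765, mean = 22.0625
Σfm² = 45990
Σf(m − x̄)² = Σfm² − (Σfm)²/n = 45990 − 1765²/80 = 7049.6875
Population variance = 7049.6875 / 80 = 88.1211
Standard deviation = √88.1211 = 9.3873

9.387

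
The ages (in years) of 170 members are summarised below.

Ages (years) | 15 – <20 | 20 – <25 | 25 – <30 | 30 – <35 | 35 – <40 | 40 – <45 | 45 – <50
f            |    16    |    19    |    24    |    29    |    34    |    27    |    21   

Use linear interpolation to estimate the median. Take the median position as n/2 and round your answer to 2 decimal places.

34.48

Cumulative frequencies: 16, 35, 59, 88, 122, 149, 170
n = 170; position = n/2 = 85.
This falls in the class 30 – <35: L = 30, F = 59, f = 29, h = 5.
Median ≈ 30 + ((85 − 59) / 29) × 5 = 34.4828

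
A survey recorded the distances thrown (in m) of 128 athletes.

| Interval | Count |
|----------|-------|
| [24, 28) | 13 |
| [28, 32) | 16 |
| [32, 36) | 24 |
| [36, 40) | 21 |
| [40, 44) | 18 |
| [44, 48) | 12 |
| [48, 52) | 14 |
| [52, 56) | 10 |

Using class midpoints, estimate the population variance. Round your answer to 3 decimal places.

Midpoints: 26, 30, 34, 38, 42, 46, 50, 54
n = 128, Σfm = 4980, mean = 38.9062
Σfm² = 202560
Σf(m − x̄)² = Σfm² − (Σfm)²/n = 202560 − 4980²/128 = 8806.8750
Population variance = 8806.8750 / 128 = 68.8037

68.804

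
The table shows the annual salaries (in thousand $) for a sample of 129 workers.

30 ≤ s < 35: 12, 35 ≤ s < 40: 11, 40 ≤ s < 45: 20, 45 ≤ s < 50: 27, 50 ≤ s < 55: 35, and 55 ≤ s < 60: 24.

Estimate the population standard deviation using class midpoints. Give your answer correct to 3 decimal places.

Midpoints: 32.5, 37.5, 42.5, 47.5, 52.5, 57.5
n = 129, Σfm = 6152.5, mean = 47.6938
Σfm² = 301006.25
Σf(m − x̄)² = Σfm² − (Σfm)²/n = 301006.25 − 6152.5²/129 = 7570.1550
Population variance = 7570.1550 / 129 = 58.6834
Standard deviation = √58.6834 = 7.6605

7.661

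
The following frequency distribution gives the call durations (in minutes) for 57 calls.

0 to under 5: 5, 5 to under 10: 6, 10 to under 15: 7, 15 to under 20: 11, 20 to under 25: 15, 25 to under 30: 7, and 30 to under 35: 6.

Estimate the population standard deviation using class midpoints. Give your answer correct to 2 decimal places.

Midpoints: 2.5, 7.5, 12.5, 17.5, 22.5, 27.5, 32.5
n = 57, Σfm = 1062.5, mean = 18.6404
Σfm² = 24056.25
Σf(m − x̄)² = Σfm² − (Σfm)²/n = 24056.25 − 1062.5²/57 = 4250.8772
Population variance = 4250.8772 / 57 = 74.5768
Standard deviation = √74.5768 = 8.6358

8.64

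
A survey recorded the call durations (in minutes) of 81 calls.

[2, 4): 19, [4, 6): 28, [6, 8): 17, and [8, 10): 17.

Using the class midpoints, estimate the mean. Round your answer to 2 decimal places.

Midpoints: 3, 5, 7, 9
Σfm = 19×3 + 28×5 + 17×7 + 17×9 = 469
n = Σf = 81
Mean = 469 / 81 = 5.7901

5.79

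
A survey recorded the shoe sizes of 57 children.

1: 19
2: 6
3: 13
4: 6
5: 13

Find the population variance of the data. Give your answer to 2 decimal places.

2.41

Values: 1, 2, 3, 4, 5
n = 57, Σfx = 159, mean = 2.7895
Σfx² = 581
Σf(x − x̄)² = Σfx² − (Σfx)²/n = 581 − 159²/57 = 137.4737
Population variance = 137.4737 / 57 = 2.4118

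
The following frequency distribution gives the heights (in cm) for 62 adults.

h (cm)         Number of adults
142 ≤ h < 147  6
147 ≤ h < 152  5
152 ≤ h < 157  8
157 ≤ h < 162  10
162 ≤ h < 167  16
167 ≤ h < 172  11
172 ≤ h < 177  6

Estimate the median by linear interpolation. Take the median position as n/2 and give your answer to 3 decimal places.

Cumulative frequencies: 6, 11, 19, 29, 45, 56, 62
n = 62; position = n/2 = 31.
This falls in the class 162 ≤ h < 167: L = 162, F = 29, f = 16, h = 5.
Median ≈ 162 + ((31 − 29) / 16) × 5 = 162.6250

162.625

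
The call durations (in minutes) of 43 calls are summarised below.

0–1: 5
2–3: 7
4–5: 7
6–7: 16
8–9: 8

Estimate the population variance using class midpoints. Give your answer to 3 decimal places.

6.490

Midpoints: 0.5, 2.5, 4.5, 6.5, 8.5
n = 43, Σfm = 223.5, mean = 5.1977
Σfm² = 1440.75
Σf(m − x̄)² = Σfm² − (Σfm)²/n = 1440.75 − 223.5²/43 = 279.0698
Population variance = 279.0698 / 43 = 6.4900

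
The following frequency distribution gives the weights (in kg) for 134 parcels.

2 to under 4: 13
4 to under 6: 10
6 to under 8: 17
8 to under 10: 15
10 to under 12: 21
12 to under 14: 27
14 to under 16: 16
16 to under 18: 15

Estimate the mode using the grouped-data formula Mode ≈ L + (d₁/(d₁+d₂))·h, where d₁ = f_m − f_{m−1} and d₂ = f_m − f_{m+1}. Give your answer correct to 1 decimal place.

12.7

Modal class: 12 to under 14 (highest frequency 27).
d₁ = 27 − 21 = 6, d₂ = 27 − 16 = 11
Mode ≈ 12 + (6/(6+11)) × 2 = 12 + 0.7059 = 12.7059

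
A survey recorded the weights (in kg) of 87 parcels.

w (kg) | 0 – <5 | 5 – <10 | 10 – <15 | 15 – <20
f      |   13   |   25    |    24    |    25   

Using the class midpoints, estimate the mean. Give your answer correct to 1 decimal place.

11.0

Midpoints: 2.5, 7.5, 12.5, 17.5
Σfm = 13×2.5 + 25×7.5 + 24×12.5 + 25×17.5 = 957.5
n = Σf = 87
Mean = 957.5 / 87 = 11.0057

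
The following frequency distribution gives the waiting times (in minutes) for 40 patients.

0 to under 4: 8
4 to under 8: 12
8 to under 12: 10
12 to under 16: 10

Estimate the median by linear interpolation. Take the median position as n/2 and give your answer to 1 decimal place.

8.0

Cumulative frequencies: 8, 20, 30, 40
n = 40; position = n/2 = 20.
This falls in the class 4 to under 8: L = 4, F = 8, f = 12, h = 4.
Median ≈ 4 + ((20 − 8) / 12) × 4 = 8.0000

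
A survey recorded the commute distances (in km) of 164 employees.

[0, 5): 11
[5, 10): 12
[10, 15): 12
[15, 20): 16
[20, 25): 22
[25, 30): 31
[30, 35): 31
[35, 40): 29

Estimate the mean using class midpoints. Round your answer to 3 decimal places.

24.329

Midpoints: 2.5, 7.5, 12.5, 17.5, 22.5, 27.5, 32.5, 37.5
Σfm = 11×2.5 + 12×7.5 + 12×12.5 + 16×17.5 + 22×22.5 + 31×27.5 + 31×32.5 + 29×37.5 = 3990
n = Σf = 164
Mean = 3990 / 164 = 24.3293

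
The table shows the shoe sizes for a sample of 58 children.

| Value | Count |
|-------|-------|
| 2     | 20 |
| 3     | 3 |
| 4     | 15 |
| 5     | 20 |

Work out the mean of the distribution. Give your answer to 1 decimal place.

Values: 2, 3, 4, 5
Σfx = 20×2 + 3×3 + 15×4 + 20×5 = 209
n = Σf = 58
Mean = 209 / 58 = 3.6034

3.6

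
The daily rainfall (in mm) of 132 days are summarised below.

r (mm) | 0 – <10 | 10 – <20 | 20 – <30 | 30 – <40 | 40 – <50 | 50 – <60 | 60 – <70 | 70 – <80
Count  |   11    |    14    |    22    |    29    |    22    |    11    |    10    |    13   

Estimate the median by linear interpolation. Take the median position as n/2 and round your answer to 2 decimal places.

Cumulative frequencies: 11, 25, 47, 76, 98, 109, 119, 132
n = 132; position = n/2 = 66.
This falls in the class 30 – <40: L = 30, F = 47, f = 29, h = 10.
Median ≈ 30 + ((66 − 47) / 29) × 10 = 36.5517

36.55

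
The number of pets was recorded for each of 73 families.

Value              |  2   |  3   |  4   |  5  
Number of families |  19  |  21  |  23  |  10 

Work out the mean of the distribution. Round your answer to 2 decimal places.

Values: 2, 3, 4, 5
Σfx = 19×2 + 21×3 + 23×4 + 10×5 = 243
n = Σf = 73
Mean = 243 / 73 = 3.3288

3.33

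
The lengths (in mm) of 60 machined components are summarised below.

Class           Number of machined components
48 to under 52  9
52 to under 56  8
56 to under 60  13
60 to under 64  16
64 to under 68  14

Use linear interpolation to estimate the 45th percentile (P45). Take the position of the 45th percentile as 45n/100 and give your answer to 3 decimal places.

59.077

Cumulative frequencies: 9, 17, 30, 46, 60
n = 60; position = 45n/100 = 27.
This falls in the class 56 to under 60: L = 56, F = 17, f = 13, h = 4.
45th percentile ≈ 56 + ((27 − 17) / 13) × 4 = 59.0769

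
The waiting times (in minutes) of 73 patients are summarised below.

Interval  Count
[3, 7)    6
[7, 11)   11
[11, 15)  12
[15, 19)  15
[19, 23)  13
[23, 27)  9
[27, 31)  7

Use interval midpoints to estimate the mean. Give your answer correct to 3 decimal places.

17.000

Midpoints: 5, 9, 13, 17, 21, 25, 29
Σfm = 6×5 + 11×9 + 12×13 + 15×17 + 13×21 + 9×25 + 7×29 = 1241
n = Σf = 73
Mean = 1241 / 73 = 17.0000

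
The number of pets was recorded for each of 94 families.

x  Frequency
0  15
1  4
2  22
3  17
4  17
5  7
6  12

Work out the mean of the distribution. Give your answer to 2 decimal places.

2.91

Values: 0, 1, 2, 3, 4, 5, 6
Σfx = 15×0 + 4×1 + 22×2 + 17×3 + 17×4 + 7×5 + 12×6 = 274
n = Σf = 94
Mean = 274 / 94 = 2.9149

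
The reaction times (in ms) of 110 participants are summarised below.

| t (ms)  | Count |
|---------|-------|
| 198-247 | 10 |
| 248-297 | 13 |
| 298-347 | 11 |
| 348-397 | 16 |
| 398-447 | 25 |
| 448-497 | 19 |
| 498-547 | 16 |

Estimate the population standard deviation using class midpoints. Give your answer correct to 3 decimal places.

92.981

Midpoints: 222.5, 272.5, 322.5, 372.5, 422.5, 472.5, 522.5
n = 110, Σfm = 43175, mean = 392.5000
Σfm² = 17897187.5
Σf(m − x̄)² = Σfm² − (Σfm)²/n = 17897187.5 − 43175²/110 = 951000.0000
Population variance = 951000.0000 / 110 = 8645.4545
Standard deviation = √8645.4545 = 92.9809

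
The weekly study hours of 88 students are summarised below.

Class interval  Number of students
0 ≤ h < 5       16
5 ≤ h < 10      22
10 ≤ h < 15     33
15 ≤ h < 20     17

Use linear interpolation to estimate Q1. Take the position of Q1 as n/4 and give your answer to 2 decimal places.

6.36

Cumulative frequencies: 16, 38, 71, 88
n = 88; position = n/4 = 22.
This falls in the class 5 ≤ h < 10: L = 5, F = 16, f = 22, h = 5.
Lower quartile ≈ 5 + ((22 − 16) / 22) × 5 = 6.3636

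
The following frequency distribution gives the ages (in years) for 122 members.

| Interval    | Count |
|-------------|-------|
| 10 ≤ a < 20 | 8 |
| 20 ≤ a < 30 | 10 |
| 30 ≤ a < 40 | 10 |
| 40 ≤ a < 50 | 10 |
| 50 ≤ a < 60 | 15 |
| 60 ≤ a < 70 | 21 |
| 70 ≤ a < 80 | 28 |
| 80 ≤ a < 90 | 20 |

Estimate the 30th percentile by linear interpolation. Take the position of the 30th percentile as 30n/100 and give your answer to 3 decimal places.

Cumulative frequencies: 8, 18, 28, 38, 53, 74, 102, 122
n = 122; position = 30n/100 = 36.6.
This falls in the class 40 ≤ a < 50: L = 40, F = 28, f = 10, h = 10.
30th percentile ≈ 40 + ((36.6 − 28) / 10) × 10 = 48.6000

48.600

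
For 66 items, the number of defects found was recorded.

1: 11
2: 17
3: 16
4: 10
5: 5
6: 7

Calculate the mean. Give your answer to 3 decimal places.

3.030

Values: 1, 2, 3, 4, 5, 6
Σfx = 11×1 + 17×2 + 16×3 + 10×4 + 5×5 + 7×6 = 200
n = Σf = 66
Mean = 200 / 66 = 3.0303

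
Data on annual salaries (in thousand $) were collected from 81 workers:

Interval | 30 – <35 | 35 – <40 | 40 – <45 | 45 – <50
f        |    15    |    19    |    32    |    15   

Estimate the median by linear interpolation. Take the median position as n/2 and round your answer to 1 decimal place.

Cumulative frequencies: 15, 34, 66, 81
n = 81; position = n/2 = 40.5.
This falls in the class 40 – <45: L = 40, F = 34, f = 32, h = 5.
Median ≈ 40 + ((40.5 − 34) / 32) × 5 = 41.0156

41.0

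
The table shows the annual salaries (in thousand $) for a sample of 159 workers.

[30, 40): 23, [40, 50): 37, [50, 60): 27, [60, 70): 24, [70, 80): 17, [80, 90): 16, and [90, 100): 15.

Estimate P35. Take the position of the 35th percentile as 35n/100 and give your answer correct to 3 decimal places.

Cumulative frequencies: 23, 60, 87, 111, 128, 144, 159
n = 159; position = 35n/100 = 55.65.
This falls in the class [40, 50): L = 40, F = 23, f = 37, h = 10.
35th percentile ≈ 40 + ((55.65 − 23) / 37) × 10 = 48.8243

48.824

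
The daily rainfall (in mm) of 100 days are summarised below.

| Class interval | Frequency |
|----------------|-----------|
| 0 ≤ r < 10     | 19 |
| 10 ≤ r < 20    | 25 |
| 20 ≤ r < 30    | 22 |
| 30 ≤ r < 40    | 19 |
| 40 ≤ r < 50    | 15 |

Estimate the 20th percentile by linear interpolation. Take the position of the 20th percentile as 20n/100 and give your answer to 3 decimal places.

10.400

Cumulative frequencies: 19, 44, 66, 85, 100
n = 100; position = 20n/100 = 20.
This falls in the class 10 ≤ r < 20: L = 10, F = 19, f = 25, h = 10.
20th percentile ≈ 10 + ((20 − 19) / 25) × 10 = 10.4000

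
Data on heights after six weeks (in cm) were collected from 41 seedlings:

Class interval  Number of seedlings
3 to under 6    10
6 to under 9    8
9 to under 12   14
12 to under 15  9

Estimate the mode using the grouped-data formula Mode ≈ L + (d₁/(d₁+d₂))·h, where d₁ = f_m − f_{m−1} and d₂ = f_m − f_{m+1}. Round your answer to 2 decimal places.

Modal class: 9 to under 12 (highest frequency 14).
d₁ = 14 − 8 = 6, d₂ = 14 − 9 = 5
Mode ≈ 9 + (6/(6+5)) × 3 = 9 + 1.6364 = 10.6364

10.64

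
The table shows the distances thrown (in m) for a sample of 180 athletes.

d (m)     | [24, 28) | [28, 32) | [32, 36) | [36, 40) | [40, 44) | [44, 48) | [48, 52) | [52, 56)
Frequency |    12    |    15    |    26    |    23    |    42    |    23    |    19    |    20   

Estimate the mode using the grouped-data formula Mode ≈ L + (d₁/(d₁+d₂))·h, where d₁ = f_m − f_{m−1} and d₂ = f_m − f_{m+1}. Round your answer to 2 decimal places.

42.00

Modal class: [40, 44) (highest frequency 42).
d₁ = 42 − 23 = 19, d₂ = 42 − 23 = 19
Mode ≈ 40 + (19/(19+19)) × 4 = 40 + 2.0000 = 42.0000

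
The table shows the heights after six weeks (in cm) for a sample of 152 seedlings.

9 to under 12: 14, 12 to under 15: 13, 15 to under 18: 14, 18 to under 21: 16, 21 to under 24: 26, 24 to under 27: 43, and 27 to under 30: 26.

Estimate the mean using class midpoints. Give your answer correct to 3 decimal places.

Midpoints: 10.5, 13.5, 16.5, 19.5, 22.5, 25.5, 28.5
Σfm = 14×10.5 + 13×13.5 + 14×16.5 + 16×19.5 + 26×22.5 + 43×25.5 + 26×28.5 = 3288
n = Σf = 152
Mean = 3288 / 152 = 21.6316

21.632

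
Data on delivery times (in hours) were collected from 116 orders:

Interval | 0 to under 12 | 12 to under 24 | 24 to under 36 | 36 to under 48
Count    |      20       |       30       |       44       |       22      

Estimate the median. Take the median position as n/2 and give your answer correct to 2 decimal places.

26.18

Cumulative frequencies: 20, 50, 94, 116
n = 116; position = n/2 = 58.
This falls in the class 24 to under 36: L = 24, F = 50, f = 44, h = 12.
Median ≈ 24 + ((58 − 50) / 44) × 12 = 26.1818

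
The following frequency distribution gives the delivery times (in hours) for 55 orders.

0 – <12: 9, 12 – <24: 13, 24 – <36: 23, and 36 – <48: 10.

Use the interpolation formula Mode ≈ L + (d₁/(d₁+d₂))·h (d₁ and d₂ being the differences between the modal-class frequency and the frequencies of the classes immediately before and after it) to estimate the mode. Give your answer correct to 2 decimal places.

Modal class: 24 – <36 (highest frequency 23).
d₁ = 23 − 13 = 10, d₂ = 23 − 10 = 13
Mode ≈ 24 + (10/(10+13)) × 12 = 24 + 5.2174 = 29.2174

29.22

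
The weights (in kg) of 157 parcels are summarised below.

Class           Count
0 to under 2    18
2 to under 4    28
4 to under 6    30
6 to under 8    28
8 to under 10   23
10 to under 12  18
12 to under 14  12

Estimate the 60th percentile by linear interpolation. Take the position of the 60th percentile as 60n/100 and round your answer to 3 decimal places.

Cumulative frequencies: 18, 46, 76, 104, 127, 145, 157
n = 157; position = 60n/100 = 94.2.
This falls in the class 6 to under 8: L = 6, F = 76, f = 28, h = 2.
60th percentile ≈ 6 + ((94.2 − 76) / 28) × 2 = 7.3000

7.300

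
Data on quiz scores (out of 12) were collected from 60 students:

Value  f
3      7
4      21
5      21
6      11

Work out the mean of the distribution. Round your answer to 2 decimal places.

4.60

Values: 3, 4, 5, 6
Σfx = 7×3 + 21×4 + 21×5 + 11×6 = 276
n = Σf = 60
Mean = 276 / 60 = 4.6000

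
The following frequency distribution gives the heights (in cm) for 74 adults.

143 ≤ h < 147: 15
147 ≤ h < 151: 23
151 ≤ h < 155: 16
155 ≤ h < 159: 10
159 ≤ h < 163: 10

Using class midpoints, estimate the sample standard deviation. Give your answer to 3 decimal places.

5.252

Midpoints: 145, 149, 153, 157, 161
n = 74, Σfm = 11230, mean = 151.7568
Σfm² = 1706242
Σf(m − x̄)² = Σfm² − (Σfm)²/n = 1706242 − 11230²/74 = 2013.6216
Sample variance = 2013.6216 / 73 = 27.5839
Standard deviation = √27.5839 = 5.2520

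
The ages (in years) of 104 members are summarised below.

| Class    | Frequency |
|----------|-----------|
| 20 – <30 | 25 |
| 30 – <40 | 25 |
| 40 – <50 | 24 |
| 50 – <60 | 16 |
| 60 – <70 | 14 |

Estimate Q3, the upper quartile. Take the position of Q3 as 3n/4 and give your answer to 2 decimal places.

52.50

Cumulative frequencies: 25, 50, 74, 90, 104
n = 104; position = 3n/4 = 78.
This falls in the class 50 – <60: L = 50, F = 74, f = 16, h = 10.
Upper quartile ≈ 50 + ((78 − 74) / 16) × 10 = 52.5000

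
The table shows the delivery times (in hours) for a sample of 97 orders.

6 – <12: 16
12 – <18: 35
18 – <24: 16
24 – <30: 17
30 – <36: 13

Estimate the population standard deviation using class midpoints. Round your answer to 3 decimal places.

Midpoints: 9, 15, 21, 27, 33
n = 97, Σfm = 1893, mean = 19.5155
Σfm² = 42777
Σf(m − x̄)² = Σfm² − (Σfm)²/n = 42777 − 1893²/97 = 5834.2268
Population variance = 5834.2268 / 97 = 60.1467
Standard deviation = √60.1467 = 7.7554

7.755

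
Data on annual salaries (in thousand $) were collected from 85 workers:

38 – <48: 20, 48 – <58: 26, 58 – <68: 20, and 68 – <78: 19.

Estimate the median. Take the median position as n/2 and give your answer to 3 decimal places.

56.654

Cumulative frequencies: 20, 46, 66, 85
n = 85; position = n/2 = 42.5.
This falls in the class 48 – <58: L = 48, F = 20, f = 26, h = 10.
Median ≈ 48 + ((42.5 − 20) / 26) × 10 = 56.6538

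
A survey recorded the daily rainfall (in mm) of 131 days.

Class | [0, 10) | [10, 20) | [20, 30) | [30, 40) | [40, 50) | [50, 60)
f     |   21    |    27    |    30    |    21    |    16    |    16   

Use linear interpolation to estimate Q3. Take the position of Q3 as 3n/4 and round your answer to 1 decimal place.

Cumulative frequencies: 21, 48, 78, 99, 115, 131
n = 131; position = 3n/4 = 98.25.
This falls in the class [30, 40): L = 30, F = 78, f = 21, h = 10.
Upper quartile ≈ 30 + ((98.25 − 78) / 21) × 10 = 39.6429

39.6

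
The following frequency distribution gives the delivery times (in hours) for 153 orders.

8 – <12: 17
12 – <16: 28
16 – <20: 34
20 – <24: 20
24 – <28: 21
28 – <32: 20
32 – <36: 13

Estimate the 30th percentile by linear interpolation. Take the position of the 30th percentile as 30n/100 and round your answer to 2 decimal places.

Cumulative frequencies: 17, 45, 79, 99, 120, 140, 153
n = 153; position = 30n/100 = 45.9.
This falls in the class 16 – <20: L = 16, F = 45, f = 34, h = 4.
30th percentile ≈ 16 + ((45.9 − 45) / 34) × 4 = 16.1059

16.11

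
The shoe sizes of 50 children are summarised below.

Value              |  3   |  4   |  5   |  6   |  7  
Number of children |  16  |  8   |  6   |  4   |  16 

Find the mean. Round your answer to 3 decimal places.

Values: 3, 4, 5, 6, 7
Σfx = 16×3 + 8×4 + 6×5 + 4×6 + 16×7 = 246
n = Σf = 50
Mean = 246 / 50 = 4.9200

4.920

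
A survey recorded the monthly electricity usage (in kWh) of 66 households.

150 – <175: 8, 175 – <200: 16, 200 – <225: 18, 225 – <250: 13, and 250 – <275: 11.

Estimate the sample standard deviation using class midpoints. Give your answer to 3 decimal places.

31.754

Midpoints: 162.5, 187.5, 212.5, 237.5, 262.5
n = 66, Σfm = 14100, mean = 213.6364
Σfm² = 3077812.5
Σf(m − x̄)² = Σfm² − (Σfm)²/n = 3077812.5 − 14100²/66 = 65539.7727
Sample variance = 65539.7727 / 65 = 1008.3042
Standard deviation = √1008.3042 = 31.7538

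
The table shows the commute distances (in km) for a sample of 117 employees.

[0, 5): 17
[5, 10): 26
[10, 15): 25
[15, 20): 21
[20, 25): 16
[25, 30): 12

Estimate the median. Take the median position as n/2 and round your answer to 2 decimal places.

Cumulative frequencies: 17, 43, 68, 89, 105, 117
n = 117; position = n/2 = 58.5.
This falls in the class [10, 15): L = 10, F = 43, f = 25, h = 5.
Median ≈ 10 + ((58.5 − 43) / 25) × 5 = 13.1000

13.10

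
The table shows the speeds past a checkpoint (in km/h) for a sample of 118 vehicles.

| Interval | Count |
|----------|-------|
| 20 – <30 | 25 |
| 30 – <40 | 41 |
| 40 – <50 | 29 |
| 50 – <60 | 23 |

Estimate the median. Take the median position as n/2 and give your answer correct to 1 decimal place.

38.3

Cumulative frequencies: 25, 66, 95, 118
n = 118; position = n/2 = 59.
This falls in the class 30 – <40: L = 30, F = 25, f = 41, h = 10.
Median ≈ 30 + ((59 − 25) / 41) × 10 = 38.2927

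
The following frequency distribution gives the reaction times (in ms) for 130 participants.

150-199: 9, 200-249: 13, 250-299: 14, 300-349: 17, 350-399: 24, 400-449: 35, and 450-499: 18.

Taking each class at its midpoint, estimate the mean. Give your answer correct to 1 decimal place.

Midpoints: 174.5, 224.5, 274.5, 324.5, 374.5, 424.5, 474.5
Σfm = 9×174.5 + 13×224.5 + 14×274.5 + 17×324.5 + 24×374.5 + 35×424.5 + 18×474.5 = 46235
n = Σf = 130
Mean = 46235 / 130 = 355.6538

355.7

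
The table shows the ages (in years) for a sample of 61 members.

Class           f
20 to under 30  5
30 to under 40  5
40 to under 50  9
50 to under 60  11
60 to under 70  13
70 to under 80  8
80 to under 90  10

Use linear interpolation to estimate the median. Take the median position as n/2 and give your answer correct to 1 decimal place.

60.4

Cumulative frequencies: 5, 10, 19, 30, 43, 51, 61
n = 61; position = n/2 = 30.5.
This falls in the class 60 to under 70: L = 60, F = 30, f = 13, h = 10.
Median ≈ 60 + ((30.5 − 30) / 13) × 10 = 60.3846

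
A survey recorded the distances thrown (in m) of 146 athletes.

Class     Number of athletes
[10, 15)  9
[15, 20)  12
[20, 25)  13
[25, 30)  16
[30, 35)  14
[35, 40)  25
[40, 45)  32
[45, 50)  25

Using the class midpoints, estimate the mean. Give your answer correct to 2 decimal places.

Midpoints: 12.5, 17.5, 22.5, 27.5, 32.5, 37.5, 42.5, 47.5
Σfm = 9×12.5 + 12×17.5 + 13×22.5 + 16×27.5 + 14×32.5 + 25×37.5 + 32×42.5 + 25×47.5 = 4995
n = Σf = 146
Mean = 4995 / 146 = 34.2123

34.21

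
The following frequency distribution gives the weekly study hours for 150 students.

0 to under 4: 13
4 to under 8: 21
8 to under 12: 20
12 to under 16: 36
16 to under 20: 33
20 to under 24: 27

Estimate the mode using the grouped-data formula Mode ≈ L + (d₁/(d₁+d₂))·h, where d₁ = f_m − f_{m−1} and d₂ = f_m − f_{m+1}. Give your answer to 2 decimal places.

15.37

Modal class: 12 to under 16 (highest frequency 36).
d₁ = 36 − 20 = 16, d₂ = 36 − 33 = 3
Mode ≈ 12 + (16/(16+3)) × 4 = 12 + 3.3684 = 15.3684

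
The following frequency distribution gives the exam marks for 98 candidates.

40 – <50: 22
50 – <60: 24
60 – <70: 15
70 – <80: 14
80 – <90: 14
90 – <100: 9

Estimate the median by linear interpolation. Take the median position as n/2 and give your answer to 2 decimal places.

Cumulative frequencies: 22, 46, 61, 75, 89, 98
n = 98; position = n/2 = 49.
This falls in the class 60 – <70: L = 60, F = 46, f = 15, h = 10.
Median ≈ 60 + ((49 − 46) / 15) × 10 = 62.0000

62.00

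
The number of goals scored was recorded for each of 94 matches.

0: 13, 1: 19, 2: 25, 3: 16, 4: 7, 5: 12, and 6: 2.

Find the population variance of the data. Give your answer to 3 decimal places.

2.618

Values: 0, 1, 2, 3, 4, 5, 6
n = 94, Σfx = 217, mean = 2.3085
Σfx² = 747
Σf(x − x̄)² = Σfx² − (Σfx)²/n = 747 − 217²/94 = 246.0532
Population variance = 246.0532 / 94 = 2.6176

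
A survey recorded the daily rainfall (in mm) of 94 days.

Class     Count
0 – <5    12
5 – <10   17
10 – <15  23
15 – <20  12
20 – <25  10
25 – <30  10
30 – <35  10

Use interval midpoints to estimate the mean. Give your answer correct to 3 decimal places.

15.745

Midpoints: 2.5, 7.5, 12.5, 17.5, 22.5, 27.5, 32.5
Σfm = 12×2.5 + 17×7.5 + 23×12.5 + 12×17.5 + 10×22.5 + 10×27.5 + 10×32.5 = 1480
n = Σf = 94
Mean = 1480 / 94 = 15.7447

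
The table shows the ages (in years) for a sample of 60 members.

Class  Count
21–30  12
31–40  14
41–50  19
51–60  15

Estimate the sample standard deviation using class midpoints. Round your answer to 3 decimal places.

Midpoints: 25.5, 35.5, 45.5, 55.5
n = 60, Σfm = 2500, mean = 41.6667
Σfm² = 110985
Σf(m − x̄)² = Σfm² − (Σfm)²/n = 110985 − 2500²/60 = 6818.3333
Sample variance = 6818.3333 / 59 = 115.5650
Standard deviation = √115.5650 = 10.7501

10.750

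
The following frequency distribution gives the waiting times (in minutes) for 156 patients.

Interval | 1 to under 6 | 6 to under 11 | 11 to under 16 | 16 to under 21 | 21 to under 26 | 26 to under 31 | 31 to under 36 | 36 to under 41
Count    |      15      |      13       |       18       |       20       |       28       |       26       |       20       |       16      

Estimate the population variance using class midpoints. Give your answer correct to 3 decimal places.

110.292

Midpoints: 3.5, 8.5, 13.5, 18.5, 23.5, 28.5, 33.5, 38.5
n = 156, Σfm = 3461, mean = 22.1859
Σfm² = 93991
Σf(m − x̄)² = Σfm² − (Σfm)²/n = 93991 − 3461²/156 = 17205.6090
Population variance = 17205.6090 / 156 = 110.2924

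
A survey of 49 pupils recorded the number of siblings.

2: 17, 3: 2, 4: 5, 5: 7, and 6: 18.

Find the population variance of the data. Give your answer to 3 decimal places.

3.020

Values: 2, 3, 4, 5, 6
n = 49, Σfx = 203, mean = 4.1429
Σfx² = 989
Σf(x − x̄)² = Σfx² − (Σfx)²/n = 989 − 203²/49 = 148.0000
Population variance = 148.0000 / 49 = 3.0204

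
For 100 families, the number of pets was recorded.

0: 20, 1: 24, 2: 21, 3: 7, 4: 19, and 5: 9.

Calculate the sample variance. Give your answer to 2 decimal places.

Values: 0, 1, 2, 3, 4, 5
n = 100, Σfx = 208, mean = 2.0800
Σfx² = 700
Σf(x − x̄)² = Σfx² − (Σfx)²/n = 700 − 208²/100 = 267.3600
Sample variance = 267.3600 / 99 = 2.7006

2.70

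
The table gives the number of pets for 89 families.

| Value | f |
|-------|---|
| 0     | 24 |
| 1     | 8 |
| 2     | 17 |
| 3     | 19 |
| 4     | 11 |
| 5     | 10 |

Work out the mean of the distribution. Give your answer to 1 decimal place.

Values: 0, 1, 2, 3, 4, 5
Σfx = 24×0 + 8×1 + 17×2 + 19×3 + 11×4 + 10×5 = 193
n = Σf = 89
Mean = 193 / 89 = 2.1685

2.2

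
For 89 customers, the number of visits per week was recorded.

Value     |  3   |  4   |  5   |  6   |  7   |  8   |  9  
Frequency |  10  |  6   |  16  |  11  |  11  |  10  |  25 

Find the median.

7

Cumulative frequencies: 10, 16, 32, 43, 54, 64, 89
n = 89, so the median is the value in position (n+1)/2 = 45.
Position 45 falls at value 7.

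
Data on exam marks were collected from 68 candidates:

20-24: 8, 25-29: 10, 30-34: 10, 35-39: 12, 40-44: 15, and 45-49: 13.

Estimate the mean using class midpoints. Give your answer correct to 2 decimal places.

Midpoints: 22, 27, 32, 37, 42, 47
Σfm = 8×22 + 10×27 + 10×32 + 12×37 + 15×42 + 13×47 = 2451
n = Σf = 68
Mean = 2451 / 68 = 36.0441

36.04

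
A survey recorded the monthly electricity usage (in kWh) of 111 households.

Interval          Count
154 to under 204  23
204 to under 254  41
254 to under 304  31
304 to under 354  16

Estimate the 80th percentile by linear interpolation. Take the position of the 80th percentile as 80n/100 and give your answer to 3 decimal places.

Cumulative frequencies: 23, 64, 95, 111
n = 111; position = 80n/100 = 88.8.
This falls in the class 254 to under 304: L = 254, F = 64, f = 31, h = 50.
80th percentile ≈ 254 + ((88.8 − 64) / 31) × 50 = 294.0000

294.000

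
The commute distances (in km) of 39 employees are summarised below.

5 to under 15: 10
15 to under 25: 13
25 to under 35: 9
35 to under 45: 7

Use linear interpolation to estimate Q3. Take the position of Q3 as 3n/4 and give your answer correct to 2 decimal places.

31.94

Cumulative frequencies: 10, 23, 32, 39
n = 39; position = 3n/4 = 29.25.
This falls in the class 25 to under 35: L = 25, F = 23, f = 9, h = 10.
Upper quartile ≈ 25 + ((29.25 − 23) / 9) × 10 = 31.9444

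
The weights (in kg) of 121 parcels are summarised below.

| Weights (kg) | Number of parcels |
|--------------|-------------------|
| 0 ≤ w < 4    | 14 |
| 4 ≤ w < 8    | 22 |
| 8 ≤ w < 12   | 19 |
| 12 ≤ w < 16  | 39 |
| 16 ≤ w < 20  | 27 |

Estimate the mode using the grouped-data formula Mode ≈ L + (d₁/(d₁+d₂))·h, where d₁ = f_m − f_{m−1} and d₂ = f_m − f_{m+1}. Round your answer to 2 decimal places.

Modal class: 12 ≤ w < 16 (highest frequency 39).
d₁ = 39 − 19 = 20, d₂ = 39 − 27 = 12
Mode ≈ 12 + (20/(20+12)) × 4 = 12 + 2.5000 = 14.5000

14.50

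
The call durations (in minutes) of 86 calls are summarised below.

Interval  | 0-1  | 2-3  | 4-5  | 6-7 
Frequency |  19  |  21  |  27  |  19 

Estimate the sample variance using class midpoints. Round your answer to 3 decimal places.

Midpoints: 0.5, 2.5, 4.5, 6.5
n = 86, Σfm = 307, mean = 3.5698
Σfm² = 1485.5
Σf(m − x̄)² = Σfm² − (Σfm)²/n = 1485.5 − 307²/86 = 389.5814
Sample variance = 389.5814 / 85 = 4.5833

4.583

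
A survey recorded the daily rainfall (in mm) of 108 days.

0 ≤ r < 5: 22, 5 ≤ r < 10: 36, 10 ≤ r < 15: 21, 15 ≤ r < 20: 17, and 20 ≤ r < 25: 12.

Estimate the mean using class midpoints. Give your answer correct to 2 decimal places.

Midpoints: 2.5, 7.5, 12.5, 17.5, 22.5
Σfm = 22×2.5 + 36×7.5 + 21×12.5 + 17×17.5 + 12×22.5 = 1155
n = Σf = 108
Mean = 1155 / 108 = 10.6944

10.69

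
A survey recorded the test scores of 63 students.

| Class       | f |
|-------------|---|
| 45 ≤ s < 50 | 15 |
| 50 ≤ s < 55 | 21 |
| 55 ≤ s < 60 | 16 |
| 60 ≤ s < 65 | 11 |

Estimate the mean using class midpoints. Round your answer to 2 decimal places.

54.33

Midpoints: 47.5, 52.5, 57.5, 62.5
Σfm = 15×47.5 + 21×52.5 + 16×57.5 + 11×62.5 = 3422.5
n = Σf = 63
Mean = 3422.5 / 63 = 54.3254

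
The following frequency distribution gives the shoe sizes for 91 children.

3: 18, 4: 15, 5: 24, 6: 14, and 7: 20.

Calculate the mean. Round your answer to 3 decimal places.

5.033

Values: 3, 4, 5, 6, 7
Σfx = 18×3 + 15×4 + 24×5 + 14×6 + 20×7 = 458
n = Σf = 91
Mean = 458 / 91 = 5.0330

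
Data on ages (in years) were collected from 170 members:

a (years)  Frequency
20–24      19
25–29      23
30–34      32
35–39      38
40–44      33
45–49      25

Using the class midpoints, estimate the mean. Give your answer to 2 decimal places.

35.47

Midpoints: 22, 27, 32, 37, 42, 47
Σfm = 19×22 + 23×27 + 32×32 + 38×37 + 33×42 + 25×47 = 6030
n = Σf = 170
Mean = 6030 / 170 = 35.4706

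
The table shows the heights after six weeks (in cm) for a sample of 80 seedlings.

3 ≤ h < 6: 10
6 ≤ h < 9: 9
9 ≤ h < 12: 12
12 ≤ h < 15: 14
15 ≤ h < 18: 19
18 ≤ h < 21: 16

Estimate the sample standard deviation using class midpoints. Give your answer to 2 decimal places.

Midpoints: 4.5, 7.5, 10.5, 13.5, 16.5, 19.5
n = 80, Σfm = 1053, mean = 13.1625
Σfm² = 15840
Σf(m − x̄)² = Σfm² − (Σfm)²/n = 15840 − 1053²/80 = 1979.8875
Sample variance = 1979.8875 / 79 = 25.0619
Standard deviation = √25.0619 = 5.0062

5.01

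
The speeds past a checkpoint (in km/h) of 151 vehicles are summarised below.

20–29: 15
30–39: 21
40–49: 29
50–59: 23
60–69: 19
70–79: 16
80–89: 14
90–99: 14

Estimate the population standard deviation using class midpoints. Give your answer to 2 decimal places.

Midpoints: 24.5, 34.5, 44.5, 54.5, 64.5, 74.5, 84.5, 94.5
n = 151, Σfm = 8559.5, mean = 56.6854
Σfm² = 552577.75
Σf(m − x̄)² = Σfm² − (Σfm)²/n = 552577.75 − 8559.5²/151 = 67378.8079
Population variance = 67378.8079 / 151 = 446.2173
Standard deviation = √446.2173 = 21.1239

21.12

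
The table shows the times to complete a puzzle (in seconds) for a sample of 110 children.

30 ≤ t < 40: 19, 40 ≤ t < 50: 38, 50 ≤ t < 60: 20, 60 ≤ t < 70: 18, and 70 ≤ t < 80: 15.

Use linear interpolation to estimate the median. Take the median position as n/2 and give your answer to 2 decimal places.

Cumulative frequencies: 19, 57, 77, 95, 110
n = 110; position = n/2 = 55.
This falls in the class 40 ≤ t < 50: L = 40, F = 19, f = 38, h = 10.
Median ≈ 40 + ((55 − 19) / 38) × 10 = 49.4737

49.47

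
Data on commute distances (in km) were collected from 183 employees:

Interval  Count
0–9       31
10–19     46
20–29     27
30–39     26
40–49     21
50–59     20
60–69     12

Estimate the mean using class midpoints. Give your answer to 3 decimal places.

Midpoints: 4.5, 14.5, 24.5, 34.5, 44.5, 54.5, 64.5
Σfm = 31×4.5 + 46×14.5 + 27×24.5 + 26×34.5 + 21×44.5 + 20×54.5 + 12×64.5 = 5163.5
n = Σf = 183
Mean = 5163.5 / 183 = 28.2158

28.216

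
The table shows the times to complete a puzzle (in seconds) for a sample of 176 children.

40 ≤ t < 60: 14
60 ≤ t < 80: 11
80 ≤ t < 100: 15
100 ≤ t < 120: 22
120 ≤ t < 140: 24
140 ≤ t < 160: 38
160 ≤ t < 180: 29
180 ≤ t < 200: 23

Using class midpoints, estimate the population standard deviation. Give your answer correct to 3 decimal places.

Midpoints: 50, 70, 90, 110, 130, 150, 170, 190
n = 176, Σfm = 23360, mean = 132.7273
Σfm² = 3405600
Σf(m − x̄)² = Σfm² − (Σfm)²/n = 3405600 − 23360²/176 = 305090.9091
Population variance = 305090.9091 / 176 = 1733.4711
Standard deviation = √1733.4711 = 41.6350

41.635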